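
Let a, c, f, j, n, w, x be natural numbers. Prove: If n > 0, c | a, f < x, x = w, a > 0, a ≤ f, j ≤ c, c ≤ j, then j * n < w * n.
Because c ≤ j and j ≤ c, c = j. Because c | a and a > 0, c ≤ a. Since a ≤ f, c ≤ f. From x = w and f < x, f < w. c ≤ f, so c < w. Because c = j, j < w. n > 0, so j * n < w * n.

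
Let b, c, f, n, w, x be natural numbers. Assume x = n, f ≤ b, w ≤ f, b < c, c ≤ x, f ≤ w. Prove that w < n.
f ≤ w and w ≤ f, therefore f = w. Since f ≤ b and b < c, f < c. x = n and c ≤ x, hence c ≤ n. From f < c, f < n. Because f = w, w < n.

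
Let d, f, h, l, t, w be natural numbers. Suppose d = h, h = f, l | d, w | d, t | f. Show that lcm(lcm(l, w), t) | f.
d = h and h = f, hence d = f. l | d and w | d, hence lcm(l, w) | d. From d = f, lcm(l, w) | f. t | f, so lcm(lcm(l, w), t) | f.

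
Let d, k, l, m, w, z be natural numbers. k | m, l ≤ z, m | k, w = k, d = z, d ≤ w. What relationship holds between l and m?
l ≤ m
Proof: k | m and m | k, hence k = m. Since w = k, w = m. d ≤ w, so d ≤ m. Since d = z, z ≤ m. Since l ≤ z, l ≤ m.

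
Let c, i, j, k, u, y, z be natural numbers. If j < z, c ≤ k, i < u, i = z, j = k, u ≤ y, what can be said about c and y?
c < y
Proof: Since j = k and j < z, k < z. Since i = z and i < u, z < u. k < z, so k < u. Since u ≤ y, k < y. Since c ≤ k, c < y.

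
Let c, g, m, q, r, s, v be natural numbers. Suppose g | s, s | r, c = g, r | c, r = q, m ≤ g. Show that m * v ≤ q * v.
g | s and s | r, thus g | r. c = g and r | c, hence r | g. Since g | r, g = r. r = q, so g = q. Since m ≤ g, m ≤ q. Then m * v ≤ q * v.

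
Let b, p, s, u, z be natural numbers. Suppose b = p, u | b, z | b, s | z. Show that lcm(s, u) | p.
s | z and z | b, so s | b. Since u | b, lcm(s, u) | b. Since b = p, lcm(s, u) | p.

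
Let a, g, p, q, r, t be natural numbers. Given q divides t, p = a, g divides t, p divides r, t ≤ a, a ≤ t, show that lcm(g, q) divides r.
From g divides t and q divides t, lcm(g, q) divides t. a ≤ t and t ≤ a, thus a = t. p = a, so p = t. p divides r, so t divides r. Because lcm(g, q) divides t, lcm(g, q) divides r.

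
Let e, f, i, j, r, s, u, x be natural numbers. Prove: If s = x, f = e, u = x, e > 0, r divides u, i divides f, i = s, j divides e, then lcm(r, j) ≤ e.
u = x and r divides u, therefore r divides x. Since f = e and i divides f, i divides e. i = s, so s divides e. Since s = x, x divides e. Because r divides x, r divides e. Since j divides e, lcm(r, j) divides e. e > 0, so lcm(r, j) ≤ e.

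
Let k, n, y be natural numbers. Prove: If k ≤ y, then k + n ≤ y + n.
Since k ≤ y, by adding to both sides, k + n ≤ y + n.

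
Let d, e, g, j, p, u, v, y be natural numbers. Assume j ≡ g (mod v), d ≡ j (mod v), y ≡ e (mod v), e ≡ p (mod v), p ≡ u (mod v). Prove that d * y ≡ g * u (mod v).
d ≡ j (mod v) and j ≡ g (mod v), therefore d ≡ g (mod v). From y ≡ e (mod v) and e ≡ p (mod v), y ≡ p (mod v). Since p ≡ u (mod v), y ≡ u (mod v). Since d ≡ g (mod v), by multiplying congruences, d * y ≡ g * u (mod v).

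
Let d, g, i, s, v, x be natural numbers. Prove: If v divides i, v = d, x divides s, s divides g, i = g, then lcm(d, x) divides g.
Since i = g and v divides i, v divides g. Since v = d, d divides g. Because x divides s and s divides g, x divides g. Since d divides g, lcm(d, x) divides g.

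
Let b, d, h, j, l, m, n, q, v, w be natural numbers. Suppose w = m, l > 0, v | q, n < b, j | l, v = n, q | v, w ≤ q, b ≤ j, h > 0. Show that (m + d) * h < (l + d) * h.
q | v and v | q, so q = v. Since w ≤ q, w ≤ v. Since v = n, w ≤ n. w = m, so m ≤ n. Because j | l and l > 0, j ≤ l. From b ≤ j, b ≤ l. Since n < b, n < l. Since m ≤ n, m < l. Then m + d < l + d. Since h > 0, (m + d) * h < (l + d) * h.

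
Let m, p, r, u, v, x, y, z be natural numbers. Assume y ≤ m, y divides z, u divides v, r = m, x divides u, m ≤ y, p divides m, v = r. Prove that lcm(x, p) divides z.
Because v = r and r = m, v = m. Because x divides u and u divides v, x divides v. Because v = m, x divides m. Because p divides m, lcm(x, p) divides m. y ≤ m and m ≤ y, therefore y = m. y divides z, so m divides z. From lcm(x, p) divides m, lcm(x, p) divides z.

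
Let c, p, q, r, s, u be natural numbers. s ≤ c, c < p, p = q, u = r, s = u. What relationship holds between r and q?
r < q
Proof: Because s = u and s ≤ c, u ≤ c. c < p, so u < p. Since p = q, u < q. u = r, so r < q.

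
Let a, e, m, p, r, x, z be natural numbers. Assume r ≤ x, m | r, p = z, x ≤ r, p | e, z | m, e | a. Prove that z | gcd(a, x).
p | e and e | a, hence p | a. p = z, so z | a. Because r ≤ x and x ≤ r, r = x. Because z | m and m | r, z | r. Since r = x, z | x. Because z | a, z | gcd(a, x).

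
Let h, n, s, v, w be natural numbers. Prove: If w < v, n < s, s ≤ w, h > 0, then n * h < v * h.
n < s and s ≤ w, thus n < w. Since w < v, n < v. h > 0, so n * h < v * h.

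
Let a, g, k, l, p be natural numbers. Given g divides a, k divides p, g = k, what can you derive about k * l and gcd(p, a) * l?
k * l divides gcd(p, a) * l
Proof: g = k and g divides a, hence k divides a. k divides p, so k divides gcd(p, a). Then k * l divides gcd(p, a) * l.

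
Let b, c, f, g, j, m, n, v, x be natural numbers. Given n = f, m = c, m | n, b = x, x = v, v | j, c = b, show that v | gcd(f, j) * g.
Because m = c and c = b, m = b. From b = x, m = x. n = f and m | n, thus m | f. Since m = x, x | f. Since x = v, v | f. v | j, so v | gcd(f, j). Then v | gcd(f, j) * g.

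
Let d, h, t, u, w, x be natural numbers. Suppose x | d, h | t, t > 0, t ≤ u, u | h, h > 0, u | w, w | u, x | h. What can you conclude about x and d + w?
x | d + w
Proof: Since h | t and t > 0, h ≤ t. t ≤ u, so h ≤ u. From u | h and h > 0, u ≤ h. h ≤ u, so h = u. u | w and w | u, so u = w. Since h = u, h = w. x | h, so x | w. Since x | d, x | d + w.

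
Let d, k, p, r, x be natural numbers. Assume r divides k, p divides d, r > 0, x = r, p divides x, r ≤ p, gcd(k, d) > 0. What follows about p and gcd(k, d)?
p ≤ gcd(k, d)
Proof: x = r and p divides x, so p divides r. Since r > 0, p ≤ r. r ≤ p, so r = p. Because r divides k, p divides k. p divides d, so p divides gcd(k, d). gcd(k, d) > 0, so p ≤ gcd(k, d).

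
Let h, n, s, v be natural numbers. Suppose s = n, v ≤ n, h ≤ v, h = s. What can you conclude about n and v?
n = v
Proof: h = s and s = n, hence h = n. h ≤ v, so n ≤ v. v ≤ n, so n = v.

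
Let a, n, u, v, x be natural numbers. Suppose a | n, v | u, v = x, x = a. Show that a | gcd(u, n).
v = x and v | u, therefore x | u. x = a, so a | u. a | n, so a | gcd(u, n).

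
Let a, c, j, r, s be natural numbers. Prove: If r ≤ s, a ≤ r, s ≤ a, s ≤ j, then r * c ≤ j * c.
Because s ≤ a and a ≤ r, s ≤ r. Since r ≤ s, s = r. Since s ≤ j, r ≤ j. By multiplying by a non-negative, r * c ≤ j * c.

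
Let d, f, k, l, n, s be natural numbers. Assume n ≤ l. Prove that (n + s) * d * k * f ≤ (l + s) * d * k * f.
n ≤ l, therefore n + s ≤ l + s. By multiplying by a non-negative, (n + s) * d ≤ (l + s) * d. By multiplying by a non-negative, (n + s) * d * k ≤ (l + s) * d * k. By multiplying by a non-negative, (n + s) * d * k * f ≤ (l + s) * d * k * f.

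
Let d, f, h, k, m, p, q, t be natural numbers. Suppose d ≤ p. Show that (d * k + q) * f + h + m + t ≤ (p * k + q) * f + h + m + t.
d ≤ p, hence d * k ≤ p * k. Then d * k + q ≤ p * k + q. Then (d * k + q) * f ≤ (p * k + q) * f. Then (d * k + q) * f + h ≤ (p * k + q) * f + h. Then (d * k + q) * f + h + m ≤ (p * k + q) * f + h + m. Then (d * k + q) * f + h + m + t ≤ (p * k + q) * f + h + m + t.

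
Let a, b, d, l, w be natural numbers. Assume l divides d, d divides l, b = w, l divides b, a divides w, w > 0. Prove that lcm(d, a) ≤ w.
l divides d and d divides l, hence l = d. From b = w and l divides b, l divides w. l = d, so d divides w. Since a divides w, lcm(d, a) divides w. w > 0, so lcm(d, a) ≤ w.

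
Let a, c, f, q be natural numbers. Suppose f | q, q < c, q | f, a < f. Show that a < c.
Since q | f and f | q, q = f. q < c, so f < c. a < f, so a < c.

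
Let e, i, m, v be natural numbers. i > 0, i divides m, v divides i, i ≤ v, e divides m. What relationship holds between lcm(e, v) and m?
lcm(e, v) divides m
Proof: Because v divides i and i > 0, v ≤ i. Since i ≤ v, i = v. Since i divides m, v divides m. e divides m, so lcm(e, v) divides m.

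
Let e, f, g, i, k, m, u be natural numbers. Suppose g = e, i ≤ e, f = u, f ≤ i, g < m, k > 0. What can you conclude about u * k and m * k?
u * k < m * k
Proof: From f ≤ i and i ≤ e, f ≤ e. f = u, so u ≤ e. g = e and g < m, hence e < m. u ≤ e, so u < m. Since k > 0, u * k < m * k.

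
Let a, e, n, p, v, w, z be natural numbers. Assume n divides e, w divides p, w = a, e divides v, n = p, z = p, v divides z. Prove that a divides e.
n = p and n divides e, thus p divides e. z = p and v divides z, so v divides p. Since e divides v, e divides p. Since p divides e, p = e. w = a and w divides p, hence a divides p. Since p = e, a divides e.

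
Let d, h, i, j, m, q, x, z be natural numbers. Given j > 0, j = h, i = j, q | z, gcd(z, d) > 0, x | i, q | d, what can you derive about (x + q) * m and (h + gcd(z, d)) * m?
(x + q) * m ≤ (h + gcd(z, d)) * m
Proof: Since i = j and x | i, x | j. Since j > 0, x ≤ j. Since j = h, x ≤ h. Because q | z and q | d, q | gcd(z, d). gcd(z, d) > 0, so q ≤ gcd(z, d). Since x ≤ h, x + q ≤ h + gcd(z, d). Then (x + q) * m ≤ (h + gcd(z, d)) * m.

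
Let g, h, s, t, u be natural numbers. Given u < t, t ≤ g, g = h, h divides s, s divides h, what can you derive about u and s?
u < s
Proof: Because h divides s and s divides h, h = s. Because g = h, g = s. Since u < t and t ≤ g, u < g. Since g = s, u < s.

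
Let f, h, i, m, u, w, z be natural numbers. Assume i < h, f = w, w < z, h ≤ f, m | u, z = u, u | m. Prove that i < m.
From u | m and m | u, u = m. From f = w and h ≤ f, h ≤ w. w < z, so h < z. Since i < h, i < z. Since z = u, i < u. Because u = m, i < m.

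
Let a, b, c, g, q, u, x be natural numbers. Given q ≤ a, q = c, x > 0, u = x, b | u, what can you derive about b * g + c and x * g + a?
b * g + c ≤ x * g + a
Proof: Since u = x and b | u, b | x. x > 0, so b ≤ x. Then b * g ≤ x * g. Because q = c and q ≤ a, c ≤ a. From b * g ≤ x * g, b * g + c ≤ x * g + a.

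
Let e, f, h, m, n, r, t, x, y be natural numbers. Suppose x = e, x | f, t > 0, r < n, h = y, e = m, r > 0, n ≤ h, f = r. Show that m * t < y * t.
f = r and x | f, so x | r. x = e, so e | r. r > 0, so e ≤ r. r < n, so e < n. e = m, so m < n. From h = y and n ≤ h, n ≤ y. m < n, so m < y. t > 0, so m * t < y * t.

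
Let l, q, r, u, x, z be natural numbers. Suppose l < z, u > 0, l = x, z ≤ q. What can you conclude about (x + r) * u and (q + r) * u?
(x + r) * u < (q + r) * u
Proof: l = x and l < z, thus x < z. z ≤ q, so x < q. Then x + r < q + r. Since u > 0, by multiplying by a positive, (x + r) * u < (q + r) * u.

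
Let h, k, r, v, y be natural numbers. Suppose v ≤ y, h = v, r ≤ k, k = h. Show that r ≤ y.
k = h and h = v, hence k = v. r ≤ k, so r ≤ v. v ≤ y, so r ≤ y.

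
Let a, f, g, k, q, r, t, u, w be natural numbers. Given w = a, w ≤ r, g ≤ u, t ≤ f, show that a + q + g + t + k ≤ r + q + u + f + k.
Since w = a and w ≤ r, a ≤ r. Then a + q ≤ r + q. Because g ≤ u and t ≤ f, g + t ≤ u + f. Then g + t + k ≤ u + f + k. Since a + q ≤ r + q, a + q + g + t + k ≤ r + q + u + f + k.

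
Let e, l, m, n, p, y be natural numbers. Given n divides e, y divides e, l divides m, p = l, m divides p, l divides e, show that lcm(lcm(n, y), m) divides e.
Since n divides e and y divides e, lcm(n, y) divides e. p = l and m divides p, therefore m divides l. l divides m, so l = m. Since l divides e, m divides e. Since lcm(n, y) divides e, lcm(lcm(n, y), m) divides e.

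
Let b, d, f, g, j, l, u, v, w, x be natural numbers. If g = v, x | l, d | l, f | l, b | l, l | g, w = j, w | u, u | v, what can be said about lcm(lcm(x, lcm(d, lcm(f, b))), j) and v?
lcm(lcm(x, lcm(d, lcm(f, b))), j) | v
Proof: f | l and b | l, so lcm(f, b) | l. d | l, so lcm(d, lcm(f, b)) | l. Since x | l, lcm(x, lcm(d, lcm(f, b))) | l. l | g, so lcm(x, lcm(d, lcm(f, b))) | g. Since g = v, lcm(x, lcm(d, lcm(f, b))) | v. From w = j and w | u, j | u. u | v, so j | v. lcm(x, lcm(d, lcm(f, b))) | v, so lcm(lcm(x, lcm(d, lcm(f, b))), j) | v.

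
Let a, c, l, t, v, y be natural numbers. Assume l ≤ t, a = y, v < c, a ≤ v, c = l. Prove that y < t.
c = l and v < c, thus v < l. Since l ≤ t, v < t. a ≤ v, so a < t. Since a = y, y < t.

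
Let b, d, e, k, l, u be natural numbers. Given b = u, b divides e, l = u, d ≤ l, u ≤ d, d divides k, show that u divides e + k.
b = u and b divides e, thus u divides e. l = u and d ≤ l, so d ≤ u. u ≤ d, so d = u. Because d divides k, u divides k. u divides e, so u divides e + k.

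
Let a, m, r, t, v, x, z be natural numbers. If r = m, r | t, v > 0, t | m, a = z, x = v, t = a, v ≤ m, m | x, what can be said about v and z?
v = z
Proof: From x = v and m | x, m | v. v > 0, so m ≤ v. v ≤ m, so v = m. r = m and r | t, therefore m | t. t | m, so m = t. v = m, so v = t. From t = a, v = a. Since a = z, v = z.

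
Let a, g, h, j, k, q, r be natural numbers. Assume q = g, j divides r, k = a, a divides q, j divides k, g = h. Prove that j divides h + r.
k = a and j divides k, thus j divides a. q = g and g = h, therefore q = h. a divides q, so a divides h. j divides a, so j divides h. From j divides r, j divides h + r.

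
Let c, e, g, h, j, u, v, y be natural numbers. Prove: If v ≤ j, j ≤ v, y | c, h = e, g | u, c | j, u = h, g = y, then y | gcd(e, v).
Since u = h and g | u, g | h. h = e, so g | e. Since g = y, y | e. j ≤ v and v ≤ j, so j = v. y | c and c | j, thus y | j. j = v, so y | v. Because y | e, y | gcd(e, v).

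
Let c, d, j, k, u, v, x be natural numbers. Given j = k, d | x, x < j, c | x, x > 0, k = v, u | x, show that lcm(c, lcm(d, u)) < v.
Since d | x and u | x, lcm(d, u) | x. From c | x, lcm(c, lcm(d, u)) | x. x > 0, so lcm(c, lcm(d, u)) ≤ x. j = k and k = v, so j = v. Since x < j, x < v. Since lcm(c, lcm(d, u)) ≤ x, lcm(c, lcm(d, u)) < v.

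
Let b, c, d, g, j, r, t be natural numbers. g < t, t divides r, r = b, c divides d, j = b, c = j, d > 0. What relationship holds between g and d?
g < d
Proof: r = b and t divides r, therefore t divides b. c = j and c divides d, hence j divides d. Since j = b, b divides d. From t divides b, t divides d. Since d > 0, t ≤ d. Since g < t, g < d.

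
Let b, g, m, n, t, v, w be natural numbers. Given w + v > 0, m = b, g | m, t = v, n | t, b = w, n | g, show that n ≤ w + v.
m = b and b = w, therefore m = w. From n | g and g | m, n | m. Because m = w, n | w. t = v and n | t, thus n | v. Since n | w, n | w + v. w + v > 0, so n ≤ w + v.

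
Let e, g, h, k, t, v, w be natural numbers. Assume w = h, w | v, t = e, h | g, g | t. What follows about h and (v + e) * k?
h | (v + e) * k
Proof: Since w = h and w | v, h | v. Since h | g and g | t, h | t. Since t = e, h | e. h | v, so h | v + e. Then h | (v + e) * k.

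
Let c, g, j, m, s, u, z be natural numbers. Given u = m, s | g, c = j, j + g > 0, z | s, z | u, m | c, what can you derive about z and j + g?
z ≤ j + g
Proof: u = m and z | u, so z | m. Because c = j and m | c, m | j. Because z | m, z | j. z | s and s | g, thus z | g. z | j, so z | j + g. Because j + g > 0, z ≤ j + g.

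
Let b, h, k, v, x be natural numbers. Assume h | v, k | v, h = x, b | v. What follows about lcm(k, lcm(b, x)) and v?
lcm(k, lcm(b, x)) | v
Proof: h = x and h | v, so x | v. b | v, so lcm(b, x) | v. Since k | v, lcm(k, lcm(b, x)) | v.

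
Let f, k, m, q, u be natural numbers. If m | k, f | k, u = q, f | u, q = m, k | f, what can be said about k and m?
k = m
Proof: f | k and k | f, so f = k. u = q and f | u, hence f | q. Because f = k, k | q. From q = m, k | m. Since m | k, k = m.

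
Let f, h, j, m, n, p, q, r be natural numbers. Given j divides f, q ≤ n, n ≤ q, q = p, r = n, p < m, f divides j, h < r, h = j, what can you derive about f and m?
f < m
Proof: Because n ≤ q and q ≤ n, n = q. Since q = p, n = p. From j divides f and f divides j, j = f. r = n and h < r, thus h < n. Since h = j, j < n. Since j = f, f < n. Because n = p, f < p. Since p < m, f < m.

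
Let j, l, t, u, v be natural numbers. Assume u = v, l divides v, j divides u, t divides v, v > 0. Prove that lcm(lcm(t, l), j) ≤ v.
Since t divides v and l divides v, lcm(t, l) divides v. u = v and j divides u, thus j divides v. lcm(t, l) divides v, so lcm(lcm(t, l), j) divides v. v > 0, so lcm(lcm(t, l), j) ≤ v.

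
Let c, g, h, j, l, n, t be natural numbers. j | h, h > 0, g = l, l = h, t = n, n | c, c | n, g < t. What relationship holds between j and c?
j < c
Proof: j | h and h > 0, so j ≤ h. g = l and l = h, so g = h. n | c and c | n, therefore n = c. From t = n, t = c. Because g < t, g < c. Since g = h, h < c. Since j ≤ h, j < c.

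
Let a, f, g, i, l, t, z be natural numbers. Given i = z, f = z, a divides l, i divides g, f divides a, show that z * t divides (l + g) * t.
Since f = z and f divides a, z divides a. Since a divides l, z divides l. Because i = z and i divides g, z divides g. z divides l, so z divides l + g. Then z * t divides (l + g) * t.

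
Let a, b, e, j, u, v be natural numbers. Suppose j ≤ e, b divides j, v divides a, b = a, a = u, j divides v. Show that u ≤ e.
j divides v and v divides a, so j divides a. b = a and b divides j, so a divides j. j divides a, so j = a. a = u, so j = u. j ≤ e, so u ≤ e.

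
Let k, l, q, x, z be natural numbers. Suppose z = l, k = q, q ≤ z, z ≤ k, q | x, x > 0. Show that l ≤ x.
k = q and z ≤ k, thus z ≤ q. Since q ≤ z, q = z. q | x, so z | x. Since z = l, l | x. Because x > 0, l ≤ x.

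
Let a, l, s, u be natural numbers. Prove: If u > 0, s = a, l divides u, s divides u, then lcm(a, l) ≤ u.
Since s = a and s divides u, a divides u. Since l divides u, lcm(a, l) divides u. From u > 0, lcm(a, l) ≤ u.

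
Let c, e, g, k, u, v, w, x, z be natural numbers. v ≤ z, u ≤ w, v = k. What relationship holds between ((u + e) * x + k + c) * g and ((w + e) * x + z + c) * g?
((u + e) * x + k + c) * g ≤ ((w + e) * x + z + c) * g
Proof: Since u ≤ w, u + e ≤ w + e. Then (u + e) * x ≤ (w + e) * x. v = k and v ≤ z, therefore k ≤ z. Since (u + e) * x ≤ (w + e) * x, (u + e) * x + k ≤ (w + e) * x + z. Then (u + e) * x + k + c ≤ (w + e) * x + z + c. Then ((u + e) * x + k + c) * g ≤ ((w + e) * x + z + c) * g.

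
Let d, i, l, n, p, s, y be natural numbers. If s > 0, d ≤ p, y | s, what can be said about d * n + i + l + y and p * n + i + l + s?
d * n + i + l + y ≤ p * n + i + l + s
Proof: Because d ≤ p, d * n ≤ p * n. Then d * n + i ≤ p * n + i. Then d * n + i + l ≤ p * n + i + l. y | s and s > 0, therefore y ≤ s. Because d * n + i + l ≤ p * n + i + l, d * n + i + l + y ≤ p * n + i + l + s.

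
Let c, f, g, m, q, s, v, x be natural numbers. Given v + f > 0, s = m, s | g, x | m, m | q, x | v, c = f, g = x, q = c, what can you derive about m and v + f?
m ≤ v + f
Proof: g = x and s | g, hence s | x. s = m, so m | x. x | m, so x = m. x | v, so m | v. q = c and c = f, therefore q = f. Because m | q, m | f. Since m | v, m | v + f. Since v + f > 0, m ≤ v + f.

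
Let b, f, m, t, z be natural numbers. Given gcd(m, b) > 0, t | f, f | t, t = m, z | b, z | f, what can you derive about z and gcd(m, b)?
z ≤ gcd(m, b)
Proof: f | t and t | f, thus f = t. Since t = m, f = m. z | f, so z | m. From z | b, z | gcd(m, b). gcd(m, b) > 0, so z ≤ gcd(m, b).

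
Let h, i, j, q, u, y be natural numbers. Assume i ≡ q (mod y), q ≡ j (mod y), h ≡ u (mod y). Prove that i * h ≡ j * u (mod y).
i ≡ q (mod y) and q ≡ j (mod y), therefore i ≡ j (mod y). Using h ≡ u (mod y) and multiplying congruences, i * h ≡ j * u (mod y).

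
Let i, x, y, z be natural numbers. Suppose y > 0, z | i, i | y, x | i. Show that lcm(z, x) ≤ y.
z | i and x | i, hence lcm(z, x) | i. Since i | y, lcm(z, x) | y. From y > 0, lcm(z, x) ≤ y.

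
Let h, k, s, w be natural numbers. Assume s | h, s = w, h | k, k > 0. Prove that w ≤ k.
s | h and h | k, hence s | k. Because k > 0, s ≤ k. Since s = w, w ≤ k.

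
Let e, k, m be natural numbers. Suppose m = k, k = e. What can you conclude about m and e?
m = e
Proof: m = k and k = e. By transitivity, m = e.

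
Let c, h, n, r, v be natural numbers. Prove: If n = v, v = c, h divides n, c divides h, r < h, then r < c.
n = v and v = c, so n = c. Because h divides n, h divides c. c divides h, so h = c. Since r < h, r < c.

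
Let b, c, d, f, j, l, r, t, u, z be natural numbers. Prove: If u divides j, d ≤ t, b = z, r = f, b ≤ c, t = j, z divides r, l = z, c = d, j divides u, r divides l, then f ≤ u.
Because j divides u and u divides j, j = u. l = z and r divides l, thus r divides z. Since z divides r, z = r. b = z and b ≤ c, thus z ≤ c. Since c = d, z ≤ d. z = r, so r ≤ d. Since r = f, f ≤ d. t = j and d ≤ t, therefore d ≤ j. f ≤ d, so f ≤ j. j = u, so f ≤ u.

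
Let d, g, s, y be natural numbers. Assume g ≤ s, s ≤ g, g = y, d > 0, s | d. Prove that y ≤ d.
Because s ≤ g and g ≤ s, s = g. g = y, so s = y. s | d and d > 0, thus s ≤ d. Since s = y, y ≤ d.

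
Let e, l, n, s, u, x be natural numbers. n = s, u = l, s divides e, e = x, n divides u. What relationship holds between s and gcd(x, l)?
s divides gcd(x, l)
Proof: Since e = x and s divides e, s divides x. Since n = s and n divides u, s divides u. Since u = l, s divides l. Since s divides x, s divides gcd(x, l).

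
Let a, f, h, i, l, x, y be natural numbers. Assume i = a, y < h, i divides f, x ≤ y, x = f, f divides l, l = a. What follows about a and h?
a < h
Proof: l = a and f divides l, hence f divides a. i = a and i divides f, thus a divides f. Since f divides a, f = a. x = f and x ≤ y, so f ≤ y. Because y < h, f < h. Since f = a, a < h.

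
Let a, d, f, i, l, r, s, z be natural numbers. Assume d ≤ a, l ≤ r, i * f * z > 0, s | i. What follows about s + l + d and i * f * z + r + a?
s + l + d ≤ i * f * z + r + a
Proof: From s | i, s | i * f. Then s | i * f * z. Since i * f * z > 0, s ≤ i * f * z. Since l ≤ r, s + l ≤ i * f * z + r. Since d ≤ a, s + l + d ≤ i * f * z + r + a.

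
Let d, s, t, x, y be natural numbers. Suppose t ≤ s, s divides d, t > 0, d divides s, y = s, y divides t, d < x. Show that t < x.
d divides s and s divides d, hence d = s. y = s and y divides t, therefore s divides t. t > 0, so s ≤ t. Because t ≤ s, s = t. Since d = s, d = t. Since d < x, t < x.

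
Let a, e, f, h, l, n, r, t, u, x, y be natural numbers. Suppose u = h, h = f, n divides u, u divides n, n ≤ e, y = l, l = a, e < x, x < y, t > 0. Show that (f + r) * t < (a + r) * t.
u = h and h = f, thus u = f. n divides u and u divides n, so n = u. n ≤ e, so u ≤ e. Because y = l and l = a, y = a. e < x and x < y, therefore e < y. Since y = a, e < a. u ≤ e, so u < a. Because u = f, f < a. Then f + r < a + r. Since t > 0, by multiplying by a positive, (f + r) * t < (a + r) * t.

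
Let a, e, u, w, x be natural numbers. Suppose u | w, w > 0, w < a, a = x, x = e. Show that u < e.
From u | w and w > 0, u ≤ w. Since a = x and x = e, a = e. From w < a, w < e. Since u ≤ w, u < e.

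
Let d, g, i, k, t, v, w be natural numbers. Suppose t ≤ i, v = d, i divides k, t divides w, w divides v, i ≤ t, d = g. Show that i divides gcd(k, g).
t ≤ i and i ≤ t, thus t = i. Since v = d and d = g, v = g. t divides w and w divides v, so t divides v. v = g, so t divides g. t = i, so i divides g. Because i divides k, i divides gcd(k, g).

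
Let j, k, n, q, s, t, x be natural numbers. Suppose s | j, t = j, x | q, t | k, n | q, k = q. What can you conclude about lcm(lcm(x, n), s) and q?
lcm(lcm(x, n), s) | q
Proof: x | q and n | q, thus lcm(x, n) | q. From k = q and t | k, t | q. t = j, so j | q. s | j, so s | q. From lcm(x, n) | q, lcm(lcm(x, n), s) | q.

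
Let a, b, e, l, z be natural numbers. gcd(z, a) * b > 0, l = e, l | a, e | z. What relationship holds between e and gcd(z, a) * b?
e ≤ gcd(z, a) * b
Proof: l = e and l | a, hence e | a. e | z, so e | gcd(z, a). Then e | gcd(z, a) * b. gcd(z, a) * b > 0, so e ≤ gcd(z, a) * b.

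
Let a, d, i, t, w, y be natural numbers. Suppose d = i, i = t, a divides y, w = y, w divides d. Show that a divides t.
Because d = i and i = t, d = t. From w = y and w divides d, y divides d. Since a divides y, a divides d. From d = t, a divides t.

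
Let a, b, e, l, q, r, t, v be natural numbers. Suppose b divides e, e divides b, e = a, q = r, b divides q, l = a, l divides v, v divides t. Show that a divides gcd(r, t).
Because b divides e and e divides b, b = e. Since e = a, b = a. Since q = r and b divides q, b divides r. From b = a, a divides r. l = a and l divides v, therefore a divides v. Since v divides t, a divides t. a divides r, so a divides gcd(r, t).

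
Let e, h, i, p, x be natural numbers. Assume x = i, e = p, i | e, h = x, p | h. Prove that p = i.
Because h = x and x = i, h = i. Since p | h, p | i. e = p and i | e, therefore i | p. p | i, so p = i.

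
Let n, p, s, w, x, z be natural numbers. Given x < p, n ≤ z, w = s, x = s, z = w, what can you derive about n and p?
n < p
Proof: z = w and w = s, hence z = s. Because n ≤ z, n ≤ s. x = s and x < p, thus s < p. n ≤ s, so n < p.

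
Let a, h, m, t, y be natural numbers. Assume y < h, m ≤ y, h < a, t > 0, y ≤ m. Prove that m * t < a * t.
From y ≤ m and m ≤ y, y = m. Since y < h, m < h. Since h < a, m < a. From t > 0, by multiplying by a positive, m * t < a * t.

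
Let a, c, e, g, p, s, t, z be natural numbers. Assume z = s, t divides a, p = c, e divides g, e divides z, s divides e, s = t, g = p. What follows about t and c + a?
t divides c + a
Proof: z = s and e divides z, therefore e divides s. From s divides e, e = s. s = t, so e = t. Since g = p and e divides g, e divides p. Since p = c, e divides c. From e = t, t divides c. t divides a, so t divides c + a.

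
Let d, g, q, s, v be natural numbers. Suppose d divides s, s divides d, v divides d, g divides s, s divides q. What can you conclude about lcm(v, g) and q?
lcm(v, g) divides q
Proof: d divides s and s divides d, thus d = s. v divides d, so v divides s. Since g divides s, lcm(v, g) divides s. s divides q, so lcm(v, g) divides q.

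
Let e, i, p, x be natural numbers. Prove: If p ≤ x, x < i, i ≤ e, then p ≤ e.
From x < i and i ≤ e, x < e. p ≤ x, so p < e. Then p ≤ e.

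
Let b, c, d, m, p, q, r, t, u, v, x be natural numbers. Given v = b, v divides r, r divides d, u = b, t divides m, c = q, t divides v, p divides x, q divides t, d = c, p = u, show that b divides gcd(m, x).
Since d = c and r divides d, r divides c. c = q, so r divides q. Since v divides r, v divides q. Since q divides t, v divides t. Since t divides v, t = v. Since t divides m, v divides m. v = b, so b divides m. Since p = u and u = b, p = b. p divides x, so b divides x. b divides m, so b divides gcd(m, x).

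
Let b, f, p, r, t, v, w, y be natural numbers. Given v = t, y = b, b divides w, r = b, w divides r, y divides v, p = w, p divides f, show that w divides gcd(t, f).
r = b and w divides r, thus w divides b. Since b divides w, b = w. Since y = b, y = w. Since y divides v, w divides v. v = t, so w divides t. p = w and p divides f, hence w divides f. w divides t, so w divides gcd(t, f).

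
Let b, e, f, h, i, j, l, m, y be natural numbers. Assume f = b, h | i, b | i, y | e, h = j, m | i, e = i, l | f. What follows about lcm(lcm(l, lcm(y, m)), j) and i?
lcm(lcm(l, lcm(y, m)), j) | i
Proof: Since f = b and l | f, l | b. Since b | i, l | i. Since e = i and y | e, y | i. m | i, so lcm(y, m) | i. l | i, so lcm(l, lcm(y, m)) | i. h = j and h | i, therefore j | i. Since lcm(l, lcm(y, m)) | i, lcm(lcm(l, lcm(y, m)), j) | i.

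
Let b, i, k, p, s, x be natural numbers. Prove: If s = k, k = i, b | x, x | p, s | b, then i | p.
From s = k and k = i, s = i. s | b, so i | b. b | x, so i | x. Since x | p, i | p.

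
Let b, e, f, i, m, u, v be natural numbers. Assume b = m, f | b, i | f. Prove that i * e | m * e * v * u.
b = m and f | b, hence f | m. i | f, so i | m. Then i * e | m * e. Then i * e | m * e * v. Then i * e | m * e * v * u.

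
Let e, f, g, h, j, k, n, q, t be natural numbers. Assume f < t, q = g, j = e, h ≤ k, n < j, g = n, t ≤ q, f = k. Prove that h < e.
q = g and g = n, therefore q = n. Because f = k and f < t, k < t. t ≤ q, so k < q. q = n, so k < n. j = e and n < j, therefore n < e. Because k < n, k < e. From h ≤ k, h < e.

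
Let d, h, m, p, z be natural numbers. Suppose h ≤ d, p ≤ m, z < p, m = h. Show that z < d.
Because m = h and p ≤ m, p ≤ h. Since h ≤ d, p ≤ d. Since z < p, z < d.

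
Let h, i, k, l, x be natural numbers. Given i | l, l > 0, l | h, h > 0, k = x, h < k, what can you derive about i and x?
i < x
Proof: i | l and l > 0, thus i ≤ l. l | h and h > 0, hence l ≤ h. i ≤ l, so i ≤ h. k = x and h < k, hence h < x. Since i ≤ h, i < x.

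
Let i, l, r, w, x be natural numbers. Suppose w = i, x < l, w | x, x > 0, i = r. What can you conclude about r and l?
r < l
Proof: w | x and x > 0, hence w ≤ x. w = i, so i ≤ x. Since x < l, i < l. i = r, so r < l.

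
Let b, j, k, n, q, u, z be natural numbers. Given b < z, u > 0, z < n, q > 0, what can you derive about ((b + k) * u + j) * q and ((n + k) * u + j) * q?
((b + k) * u + j) * q < ((n + k) * u + j) * q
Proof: Since b < z and z < n, b < n. Then b + k < n + k. Using u > 0, by multiplying by a positive, (b + k) * u < (n + k) * u. Then (b + k) * u + j < (n + k) * u + j. Since q > 0, by multiplying by a positive, ((b + k) * u + j) * q < ((n + k) * u + j) * q.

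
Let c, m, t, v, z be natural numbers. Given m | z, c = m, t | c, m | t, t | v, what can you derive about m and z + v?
m | z + v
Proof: Because c = m and t | c, t | m. m | t, so t = m. t | v, so m | v. Since m | z, m | z + v.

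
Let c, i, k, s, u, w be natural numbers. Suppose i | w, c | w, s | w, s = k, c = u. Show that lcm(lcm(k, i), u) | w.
Because s = k and s | w, k | w. Since i | w, lcm(k, i) | w. c = u and c | w, thus u | w. lcm(k, i) | w, so lcm(lcm(k, i), u) | w.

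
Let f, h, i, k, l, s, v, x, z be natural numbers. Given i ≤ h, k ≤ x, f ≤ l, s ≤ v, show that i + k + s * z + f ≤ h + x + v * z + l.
s ≤ v, thus s * z ≤ v * z. Because k ≤ x, k + s * z ≤ x + v * z. From i ≤ h, i + k + s * z ≤ h + x + v * z. Because f ≤ l, i + k + s * z + f ≤ h + x + v * z + l.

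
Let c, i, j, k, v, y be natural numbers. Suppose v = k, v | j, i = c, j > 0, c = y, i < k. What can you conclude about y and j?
y < j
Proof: Because i = c and c = y, i = y. v | j and j > 0, hence v ≤ j. v = k, so k ≤ j. Since i < k, i < j. Since i = y, y < j.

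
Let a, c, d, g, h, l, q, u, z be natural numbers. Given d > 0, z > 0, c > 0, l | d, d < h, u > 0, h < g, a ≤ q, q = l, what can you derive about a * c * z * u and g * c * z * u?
a * c * z * u < g * c * z * u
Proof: Since q = l and a ≤ q, a ≤ l. l | d and d > 0, thus l ≤ d. Since a ≤ l, a ≤ d. Since d < h, a < h. From h < g, a < g. Since c > 0, a * c < g * c. z > 0, so a * c * z < g * c * z. Because u > 0, a * c * z * u < g * c * z * u.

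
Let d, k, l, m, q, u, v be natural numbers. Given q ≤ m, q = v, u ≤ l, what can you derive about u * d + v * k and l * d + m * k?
u * d + v * k ≤ l * d + m * k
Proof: Since u ≤ l, u * d ≤ l * d. q = v and q ≤ m, hence v ≤ m. Then v * k ≤ m * k. Since u * d ≤ l * d, u * d + v * k ≤ l * d + m * k.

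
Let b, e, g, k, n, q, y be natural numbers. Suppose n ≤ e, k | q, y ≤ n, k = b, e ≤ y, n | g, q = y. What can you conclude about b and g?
b | g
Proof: q = y and k | q, therefore k | y. Since k = b, b | y. n ≤ e and e ≤ y, thus n ≤ y. y ≤ n, so n = y. Since n | g, y | g. Since b | y, b | g.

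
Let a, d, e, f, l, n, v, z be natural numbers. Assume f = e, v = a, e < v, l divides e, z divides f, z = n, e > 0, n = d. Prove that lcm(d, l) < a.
z = n and n = d, so z = d. f = e and z divides f, so z divides e. Since z = d, d divides e. l divides e, so lcm(d, l) divides e. Since e > 0, lcm(d, l) ≤ e. Since v = a and e < v, e < a. Since lcm(d, l) ≤ e, lcm(d, l) < a.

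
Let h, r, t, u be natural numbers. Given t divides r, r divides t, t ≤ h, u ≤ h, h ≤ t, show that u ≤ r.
Since h ≤ t and t ≤ h, h = t. t divides r and r divides t, so t = r. Since h = t, h = r. From u ≤ h, u ≤ r.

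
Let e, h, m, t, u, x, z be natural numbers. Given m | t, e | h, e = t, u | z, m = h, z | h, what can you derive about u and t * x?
u | t * x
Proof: m = h and m | t, thus h | t. From e = t and e | h, t | h. Since h | t, h = t. u | z and z | h, hence u | h. h = t, so u | t. Then u | t * x.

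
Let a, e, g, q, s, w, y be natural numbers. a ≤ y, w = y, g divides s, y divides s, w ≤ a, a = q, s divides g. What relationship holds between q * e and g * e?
q * e divides g * e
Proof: Since w = y and w ≤ a, y ≤ a. Since a ≤ y, y = a. Since a = q, y = q. s divides g and g divides s, thus s = g. Because y divides s, y divides g. Since y = q, q divides g. Then q * e divides g * e.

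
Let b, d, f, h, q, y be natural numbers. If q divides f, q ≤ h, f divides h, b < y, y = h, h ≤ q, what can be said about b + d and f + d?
b + d < f + d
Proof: Because q ≤ h and h ≤ q, q = h. q divides f, so h divides f. f divides h, so h = f. y = h, so y = f. b < y, so b < f. Then b + d < f + d.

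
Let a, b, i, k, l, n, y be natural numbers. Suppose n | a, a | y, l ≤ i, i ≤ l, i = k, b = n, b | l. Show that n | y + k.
n | a and a | y, hence n | y. Since l ≤ i and i ≤ l, l = i. i = k, so l = k. b = n and b | l, so n | l. l = k, so n | k. n | y, so n | y + k.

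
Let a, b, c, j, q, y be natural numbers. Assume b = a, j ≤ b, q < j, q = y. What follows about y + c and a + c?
y + c < a + c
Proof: q < j and j ≤ b, therefore q < b. Since b = a, q < a. q = y, so y < a. Then y + c < a + c.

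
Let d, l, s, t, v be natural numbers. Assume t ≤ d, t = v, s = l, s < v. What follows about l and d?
l < d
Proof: Since t = v and t ≤ d, v ≤ d. s < v, so s < d. Since s = l, l < d.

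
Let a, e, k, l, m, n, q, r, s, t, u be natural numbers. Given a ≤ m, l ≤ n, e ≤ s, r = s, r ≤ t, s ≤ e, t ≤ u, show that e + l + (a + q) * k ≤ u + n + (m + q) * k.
Since s ≤ e and e ≤ s, s = e. Since r = s, r = e. r ≤ t and t ≤ u, so r ≤ u. Since r = e, e ≤ u. a ≤ m, so a + q ≤ m + q. Then (a + q) * k ≤ (m + q) * k. l ≤ n, so l + (a + q) * k ≤ n + (m + q) * k. e ≤ u, so e + l + (a + q) * k ≤ u + n + (m + q) * k.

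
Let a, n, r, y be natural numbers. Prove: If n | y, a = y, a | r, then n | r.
a = y and a | r, hence y | r. Since n | y, n | r.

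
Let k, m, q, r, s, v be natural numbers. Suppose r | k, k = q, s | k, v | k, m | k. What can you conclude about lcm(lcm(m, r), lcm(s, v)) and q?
lcm(lcm(m, r), lcm(s, v)) | q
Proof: m | k and r | k, so lcm(m, r) | k. Since s | k and v | k, lcm(s, v) | k. Because lcm(m, r) | k, lcm(lcm(m, r), lcm(s, v)) | k. k = q, so lcm(lcm(m, r), lcm(s, v)) | q.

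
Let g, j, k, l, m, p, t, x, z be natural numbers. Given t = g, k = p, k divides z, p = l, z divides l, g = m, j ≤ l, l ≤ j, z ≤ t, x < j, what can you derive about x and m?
x < m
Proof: k = p and k divides z, so p divides z. Since p = l, l divides z. Since z divides l, z = l. Since l ≤ j and j ≤ l, l = j. z = l, so z = j. Because t = g and z ≤ t, z ≤ g. Since g = m, z ≤ m. z = j, so j ≤ m. From x < j, x < m.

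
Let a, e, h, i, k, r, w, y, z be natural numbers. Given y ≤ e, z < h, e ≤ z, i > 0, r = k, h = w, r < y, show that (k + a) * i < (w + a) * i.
r < y and y ≤ e, hence r < e. r = k, so k < e. From h = w and z < h, z < w. e ≤ z, so e < w. k < e, so k < w. Then k + a < w + a. Since i > 0, (k + a) * i < (w + a) * i.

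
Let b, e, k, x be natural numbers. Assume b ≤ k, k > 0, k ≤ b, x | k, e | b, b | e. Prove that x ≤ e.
Because k ≤ b and b ≤ k, k = b. b | e and e | b, hence b = e. Since k = b, k = e. Because x | k and k > 0, x ≤ k. Since k = e, x ≤ e.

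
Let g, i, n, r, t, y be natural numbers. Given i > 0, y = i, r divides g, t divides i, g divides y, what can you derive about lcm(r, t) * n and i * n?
lcm(r, t) * n ≤ i * n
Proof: y = i and g divides y, therefore g divides i. r divides g, so r divides i. Since t divides i, lcm(r, t) divides i. Since i > 0, lcm(r, t) ≤ i. By multiplying by a non-negative, lcm(r, t) * n ≤ i * n.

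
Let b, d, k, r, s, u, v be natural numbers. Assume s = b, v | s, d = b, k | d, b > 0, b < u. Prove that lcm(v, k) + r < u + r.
s = b and v | s, thus v | b. d = b and k | d, therefore k | b. Since v | b, lcm(v, k) | b. Since b > 0, lcm(v, k) ≤ b. From b < u, lcm(v, k) < u. Then lcm(v, k) + r < u + r.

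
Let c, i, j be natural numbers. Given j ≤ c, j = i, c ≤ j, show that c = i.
c ≤ j and j ≤ c, so c = j. j = i, so c = i.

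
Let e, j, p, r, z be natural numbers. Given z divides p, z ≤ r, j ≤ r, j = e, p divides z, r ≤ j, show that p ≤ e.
r ≤ j and j ≤ r, thus r = j. j = e, so r = e. z divides p and p divides z, hence z = p. z ≤ r, so p ≤ r. Since r = e, p ≤ e.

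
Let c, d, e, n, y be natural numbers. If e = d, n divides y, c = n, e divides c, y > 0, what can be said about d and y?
d ≤ y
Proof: c = n and e divides c, so e divides n. Since n divides y, e divides y. e = d, so d divides y. y > 0, so d ≤ y.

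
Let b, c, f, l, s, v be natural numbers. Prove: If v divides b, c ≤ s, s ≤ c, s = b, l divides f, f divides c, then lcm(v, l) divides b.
c ≤ s and s ≤ c, thus c = s. Since s = b, c = b. Since l divides f and f divides c, l divides c. Because c = b, l divides b. Because v divides b, lcm(v, l) divides b.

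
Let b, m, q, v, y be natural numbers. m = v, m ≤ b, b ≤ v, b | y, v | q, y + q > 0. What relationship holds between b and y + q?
b ≤ y + q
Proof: m = v and m ≤ b, thus v ≤ b. b ≤ v, so v = b. v | q, so b | q. b | y, so b | y + q. y + q > 0, so b ≤ y + q.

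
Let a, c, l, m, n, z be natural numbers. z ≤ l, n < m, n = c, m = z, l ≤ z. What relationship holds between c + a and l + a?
c + a < l + a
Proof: Because z ≤ l and l ≤ z, z = l. Since n = c and n < m, c < m. Since m = z, c < z. z = l, so c < l. Then c + a < l + a.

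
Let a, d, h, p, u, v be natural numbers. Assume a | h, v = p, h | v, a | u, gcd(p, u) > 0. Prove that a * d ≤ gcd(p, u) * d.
Since v = p and h | v, h | p. Since a | h, a | p. a | u, so a | gcd(p, u). Since gcd(p, u) > 0, a ≤ gcd(p, u). Then a * d ≤ gcd(p, u) * d.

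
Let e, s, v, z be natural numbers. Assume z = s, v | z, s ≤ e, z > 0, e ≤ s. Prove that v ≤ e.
s ≤ e and e ≤ s, thus s = e. Because z = s, z = e. v | z and z > 0, therefore v ≤ z. Since z = e, v ≤ e.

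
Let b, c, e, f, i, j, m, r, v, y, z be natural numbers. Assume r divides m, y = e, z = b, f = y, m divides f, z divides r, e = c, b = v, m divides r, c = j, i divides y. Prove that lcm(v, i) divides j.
y = e and e = c, thus y = c. Because c = j, y = j. z = b and z divides r, thus b divides r. Since b = v, v divides r. m divides r and r divides m, hence m = r. f = y and m divides f, so m divides y. Since m = r, r divides y. Since v divides r, v divides y. i divides y, so lcm(v, i) divides y. Since y = j, lcm(v, i) divides j.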